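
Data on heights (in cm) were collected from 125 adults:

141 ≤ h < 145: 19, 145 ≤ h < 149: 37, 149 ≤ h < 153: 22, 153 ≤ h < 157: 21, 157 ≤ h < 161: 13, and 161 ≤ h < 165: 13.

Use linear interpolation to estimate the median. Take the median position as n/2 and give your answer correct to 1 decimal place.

150.2

Cumulative frequencies: 19, 56, 78, 99, 112, 125
n = 125; position = n/2 = 62.5.
This falls in the class 149 ≤ h < 153: L = 149, F = 56, f = 22, h = 4.
Median ≈ 149 + ((62.5 − 56) / 22) × 4 = 150.1818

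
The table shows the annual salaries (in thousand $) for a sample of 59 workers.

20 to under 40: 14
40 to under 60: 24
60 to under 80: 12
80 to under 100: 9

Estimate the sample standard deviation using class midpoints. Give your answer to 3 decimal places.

Midpoints: 30, 50, 70, 90
n = 59, Σfm = 3270, mean = 55.4237
Σfm² = 204300
Σf(m − x̄)² = Σfm² − (Σfm)²/n = 204300 − 3270²/59 = 23064.4068
Sample variance = 23064.4068 / 58 = 397.6622
Standard deviation = √397.6622 = 19.9415

19.941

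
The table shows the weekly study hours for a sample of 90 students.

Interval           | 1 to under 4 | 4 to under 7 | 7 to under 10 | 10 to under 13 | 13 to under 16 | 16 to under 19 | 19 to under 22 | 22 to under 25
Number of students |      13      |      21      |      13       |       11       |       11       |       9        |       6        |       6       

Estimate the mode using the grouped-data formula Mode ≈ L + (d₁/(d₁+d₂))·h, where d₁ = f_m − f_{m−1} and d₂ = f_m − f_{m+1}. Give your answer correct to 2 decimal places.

5.50

Modal class: 4 to under 7 (highest frequency 21).
d₁ = 21 − 13 = 8, d₂ = 21 − 13 = 8
Mode ≈ 4 + (8/(8+8)) × 3 = 4 + 1.5000 = 5.5000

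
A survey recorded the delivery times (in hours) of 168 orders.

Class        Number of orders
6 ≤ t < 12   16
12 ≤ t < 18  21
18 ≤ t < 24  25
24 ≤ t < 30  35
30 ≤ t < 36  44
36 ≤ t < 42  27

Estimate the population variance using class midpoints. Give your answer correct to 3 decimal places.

Midpoints: 9, 15, 21, 27, 33, 39
n = 168, Σfm = 4434, mean = 26.3929
Σfm² = 131544
Σf(m − x̄)² = Σfm² − (Σfm)²/n = 131544 − 4434²/168 = 14518.0714
Population variance = 14518.0714 / 168 = 86.4171

86.417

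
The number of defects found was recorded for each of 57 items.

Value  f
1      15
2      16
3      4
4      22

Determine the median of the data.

Cumulative frequencies: 15, 31, 35, 57
n = 57, so the median is the value in position (n+1)/2 = 29.
Position 29 falls at value 2.

2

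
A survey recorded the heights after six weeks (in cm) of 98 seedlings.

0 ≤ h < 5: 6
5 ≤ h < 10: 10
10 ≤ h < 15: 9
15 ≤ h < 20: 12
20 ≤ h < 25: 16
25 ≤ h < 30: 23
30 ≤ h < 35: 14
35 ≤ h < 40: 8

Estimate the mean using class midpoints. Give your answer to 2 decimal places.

22.04

Midpoints: 2.5, 7.5, 12.5, 17.5, 22.5, 27.5, 32.5, 37.5
Σfm = 6×2.5 + 10×7.5 + 9×12.5 + 12×17.5 + 16×22.5 + 23×27.5 + 14×32.5 + 8×37.5 = 2160
n = Σf = 98
Mean = 2160 / 98 = 22.0408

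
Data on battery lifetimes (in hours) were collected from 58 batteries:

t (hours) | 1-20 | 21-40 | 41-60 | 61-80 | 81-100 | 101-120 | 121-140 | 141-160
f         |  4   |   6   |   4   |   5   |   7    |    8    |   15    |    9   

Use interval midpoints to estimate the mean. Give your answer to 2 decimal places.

96.71

Midpoints: 10.5, 30.5, 50.5, 70.5, 90.5, 110.5, 130.5, 150.5
Σfm = 4×10.5 + 6×30.5 + 4×50.5 + 5×70.5 + 7×90.5 + 8×110.5 + 15×130.5 + 9×150.5 = 5609
n = Σf = 58
Mean = 5609 / 58 = 96.7069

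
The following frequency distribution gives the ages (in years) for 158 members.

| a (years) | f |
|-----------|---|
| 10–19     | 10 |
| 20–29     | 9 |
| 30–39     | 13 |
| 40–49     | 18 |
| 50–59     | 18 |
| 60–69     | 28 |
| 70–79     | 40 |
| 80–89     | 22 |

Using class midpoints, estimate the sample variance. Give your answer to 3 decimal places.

Midpoints: 14.5, 24.5, 34.5, 44.5, 54.5, 64.5, 74.5, 84.5
n = 158, Σfm = 9241, mean = 58.4873
Σfm² = 607669.5
Σf(m − x̄)² = Σfm² − (Σfm)²/n = 607669.5 − 9241²/158 = 67187.9747
Sample variance = 67187.9747 / 157 = 427.9489

427.949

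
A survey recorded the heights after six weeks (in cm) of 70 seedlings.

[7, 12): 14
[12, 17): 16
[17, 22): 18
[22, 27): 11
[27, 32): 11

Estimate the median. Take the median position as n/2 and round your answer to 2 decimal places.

Cumulative frequencies: 14, 30, 48, 59, 70
n = 70; position = n/2 = 35.
This falls in the class [17, 22): L = 17, F = 30, f = 18, h = 5.
Median ≈ 17 + ((35 − 30) / 18) × 5 = 18.3889

18.39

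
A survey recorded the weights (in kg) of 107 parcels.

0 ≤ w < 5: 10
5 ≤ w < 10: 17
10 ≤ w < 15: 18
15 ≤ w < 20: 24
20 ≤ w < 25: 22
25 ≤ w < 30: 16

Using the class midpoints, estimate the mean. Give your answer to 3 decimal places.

16.192

Midpoints: 2.5, 7.5, 12.5, 17.5, 22.5, 27.5
Σfm = 10×2.5 + 17×7.5 + 18×12.5 + 24×17.5 + 22×22.5 + 16×27.5 = 1732.5
n = Σf = 107
Mean = 1732.5 / 107 = 16.1916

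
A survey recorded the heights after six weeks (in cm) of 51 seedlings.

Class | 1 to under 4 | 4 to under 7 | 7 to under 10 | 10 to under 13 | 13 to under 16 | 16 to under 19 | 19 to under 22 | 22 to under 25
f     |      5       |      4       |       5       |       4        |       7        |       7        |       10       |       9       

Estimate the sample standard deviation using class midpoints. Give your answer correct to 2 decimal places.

6.93

Midpoints: 2.5, 5.5, 8.5, 11.5, 14.5, 17.5, 20.5, 23.5
n = 51, Σfm = 763.5, mean = 14.9706
Σfm² = 13830.75
Σf(m − x̄)² = Σfm² − (Σfm)²/n = 13830.75 − 763.5²/51 = 2400.7059
Sample variance = 2400.7059 / 50 = 48.0141
Standard deviation = √48.0141 = 6.9292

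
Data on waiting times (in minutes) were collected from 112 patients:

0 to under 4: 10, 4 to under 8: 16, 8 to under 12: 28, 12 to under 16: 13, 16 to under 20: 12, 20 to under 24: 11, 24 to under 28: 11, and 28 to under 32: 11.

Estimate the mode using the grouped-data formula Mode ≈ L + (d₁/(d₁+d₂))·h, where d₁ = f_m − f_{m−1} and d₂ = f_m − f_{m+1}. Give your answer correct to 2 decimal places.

9.78

Modal class: 8 to under 12 (highest frequency 28).
d₁ = 28 − 16 = 12, d₂ = 28 − 13 = 15
Mode ≈ 8 + (12/(12+15)) × 4 = 8 + 1.7778 = 9.7778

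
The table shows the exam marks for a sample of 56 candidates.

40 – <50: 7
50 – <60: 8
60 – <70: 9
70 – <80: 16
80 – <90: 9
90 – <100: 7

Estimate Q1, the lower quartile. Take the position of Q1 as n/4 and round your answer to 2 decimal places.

58.75

Cumulative frequencies: 7, 15, 24, 40, 49, 56
n = 56; position = n/4 = 14.
This falls in the class 50 – <60: L = 50, F = 7, f = 8, h = 10.
Lower quartile ≈ 50 + ((14 − 7) / 8) × 10 = 58.7500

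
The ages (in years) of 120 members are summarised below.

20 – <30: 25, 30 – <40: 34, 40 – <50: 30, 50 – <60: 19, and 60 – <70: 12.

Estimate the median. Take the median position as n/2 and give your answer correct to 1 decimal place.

Cumulative frequencies: 25, 59, 89, 108, 120
n = 120; position = n/2 = 60.
This falls in the class 40 – <50: L = 40, F = 59, f = 30, h = 10.
Median ≈ 40 + ((60 − 59) / 30) × 10 = 40.3333

40.3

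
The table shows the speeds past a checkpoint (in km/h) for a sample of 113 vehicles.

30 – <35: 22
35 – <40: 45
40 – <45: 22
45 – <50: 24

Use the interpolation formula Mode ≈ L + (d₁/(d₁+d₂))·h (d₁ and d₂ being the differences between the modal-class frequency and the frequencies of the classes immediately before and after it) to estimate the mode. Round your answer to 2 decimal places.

Modal class: 35 – <40 (highest frequency 45).
d₁ = 45 − 22 = 23, d₂ = 45 − 22 = 23
Mode ≈ 35 + (23/(23+23)) × 5 = 35 + 2.5000 = 37.5000

37.50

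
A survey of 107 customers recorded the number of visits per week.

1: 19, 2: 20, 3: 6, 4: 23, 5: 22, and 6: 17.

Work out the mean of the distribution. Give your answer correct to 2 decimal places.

Values: 1, 2, 3, 4, 5, 6
Σfx = 19×1 + 20×2 + 6×3 + 23×4 + 22×5 + 17×6 = 381
n = Σf = 107
Mean = 381 / 107 = 3.5607

3.56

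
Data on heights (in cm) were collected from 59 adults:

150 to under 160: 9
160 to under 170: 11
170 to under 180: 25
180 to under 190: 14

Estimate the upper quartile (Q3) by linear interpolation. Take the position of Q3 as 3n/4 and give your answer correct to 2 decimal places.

Cumulative frequencies: 9, 20, 45, 59
n = 59; position = 3n/4 = 44.25.
This falls in the class 170 to under 180: L = 170, F = 20, f = 25, h = 10.
Upper quartile ≈ 170 + ((44.25 − 20) / 25) × 10 = 179.7000

179.70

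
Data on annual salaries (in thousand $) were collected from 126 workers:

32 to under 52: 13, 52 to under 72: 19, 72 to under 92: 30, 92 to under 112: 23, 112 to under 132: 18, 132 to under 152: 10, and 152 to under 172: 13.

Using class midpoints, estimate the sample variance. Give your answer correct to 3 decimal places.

Midpoints: 42, 62, 82, 102, 122, 142, 162
n = 126, Σfm = 12252, mean = 97.2381
Σfm² = 1347704
Σf(m − x̄)² = Σfm² − (Σfm)²/n = 1347704 − 12252²/126 = 156342.8571
Sample variance = 156342.8571 / 125 = 1250.7429

1250.743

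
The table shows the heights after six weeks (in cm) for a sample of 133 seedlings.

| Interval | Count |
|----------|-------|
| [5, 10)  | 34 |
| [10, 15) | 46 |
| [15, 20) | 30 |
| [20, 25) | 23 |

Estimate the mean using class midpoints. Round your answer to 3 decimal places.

Midpoints: 7.5, 12.5, 17.5, 22.5
Σfm = 34×7.5 + 46×12.5 + 30×17.5 + 23×22.5 = 1872.5
n = Σf = 133
Mean = 1872.5 / 133 = 14.0789

14.079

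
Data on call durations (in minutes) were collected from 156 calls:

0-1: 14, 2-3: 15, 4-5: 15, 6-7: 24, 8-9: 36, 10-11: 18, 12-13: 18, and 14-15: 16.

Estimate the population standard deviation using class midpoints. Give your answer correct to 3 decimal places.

4.111

Midpoints: 0.5, 2.5, 4.5, 6.5, 8.5, 10.5, 12.5, 14.5
n = 156, Σfm = 1220, mean = 7.8205
Σfm² = 12177
Σf(m − x̄)² = Σfm² − (Σfm)²/n = 12177 − 1220²/156 = 2635.9744
Population variance = 2635.9744 / 156 = 16.8973
Standard deviation = √16.8973 = 4.1106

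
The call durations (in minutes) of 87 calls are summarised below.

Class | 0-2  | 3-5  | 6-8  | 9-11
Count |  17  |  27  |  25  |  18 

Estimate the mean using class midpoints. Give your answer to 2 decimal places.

Midpoints: 1, 4, 7, 10
Σfm = 17×1 + 27×4 + 25×7 + 18×10 = 480
n = Σf = 87
Mean = 480 / 87 = 5.5172

5.52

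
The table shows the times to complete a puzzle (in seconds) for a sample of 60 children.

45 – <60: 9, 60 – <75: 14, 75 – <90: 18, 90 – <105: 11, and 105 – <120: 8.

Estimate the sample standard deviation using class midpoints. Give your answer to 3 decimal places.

Midpoints: 52.5, 67.5, 82.5, 97.5, 112.5
n = 60, Σfm = 4875, mean = 81.2500
Σfm² = 416925
Σf(m − x̄)² = Σfm² − (Σfm)²/n = 416925 − 4875²/60 = 20831.2500
Sample variance = 20831.2500 / 59 = 353.0720
Standard deviation = √353.0720 = 18.7902

18.790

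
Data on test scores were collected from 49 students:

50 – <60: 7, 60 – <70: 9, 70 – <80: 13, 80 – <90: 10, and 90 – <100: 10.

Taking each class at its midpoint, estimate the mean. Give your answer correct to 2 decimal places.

Midpoints: 55, 65, 75, 85, 95
Σfm = 7×55 + 9×65 + 13×75 + 10×85 + 10×95 = 3745
n = Σf = 49
Mean = 3745 / 49 = 76.4286

76.43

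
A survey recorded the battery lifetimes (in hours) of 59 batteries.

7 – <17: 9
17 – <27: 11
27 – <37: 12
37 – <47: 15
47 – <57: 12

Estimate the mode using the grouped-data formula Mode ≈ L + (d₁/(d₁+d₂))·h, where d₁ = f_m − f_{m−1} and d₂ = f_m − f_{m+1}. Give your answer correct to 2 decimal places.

Modal class: 37 – <47 (highest frequency 15).
d₁ = 15 − 12 = 3, d₂ = 15 − 12 = 3
Mode ≈ 37 + (3/(3+3)) × 10 = 37 + 5.0000 = 42.0000

42.00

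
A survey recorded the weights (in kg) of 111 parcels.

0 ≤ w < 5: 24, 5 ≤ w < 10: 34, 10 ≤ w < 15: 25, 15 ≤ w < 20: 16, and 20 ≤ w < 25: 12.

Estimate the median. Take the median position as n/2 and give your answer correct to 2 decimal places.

9.63

Cumulative frequencies: 24, 58, 83, 99, 111
n = 111; position = n/2 = 55.5.
This falls in the class 5 ≤ w < 10: L = 5, F = 24, f = 34, h = 5.
Median ≈ 5 + ((55.5 − 24) / 34) × 5 = 9.6324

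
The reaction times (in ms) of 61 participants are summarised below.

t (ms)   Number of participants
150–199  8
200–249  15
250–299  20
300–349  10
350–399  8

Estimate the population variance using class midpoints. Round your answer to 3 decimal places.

Midpoints: 174.5, 224.5, 274.5, 324.5, 374.5
n = 61, Σfm = 16494.5, mean = 270.4016
Σfm² = 4681615.25
Σf(m − x̄)² = Σfm² − (Σfm)²/n = 4681615.25 − 16494.5²/61 = 221475.4098
Population variance = 221475.4098 / 61 = 3630.7444

3630.744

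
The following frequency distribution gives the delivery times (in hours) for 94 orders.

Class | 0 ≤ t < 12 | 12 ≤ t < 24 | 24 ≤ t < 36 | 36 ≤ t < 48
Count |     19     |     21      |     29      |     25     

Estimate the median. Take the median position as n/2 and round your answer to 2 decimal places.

Cumulative frequencies: 19, 40, 69, 94
n = 94; position = n/2 = 47.
This falls in the class 24 ≤ t < 36: L = 24, F = 40, f = 29, h = 12.
Median ≈ 24 + ((47 − 40) / 29) × 12 = 26.8966

26.90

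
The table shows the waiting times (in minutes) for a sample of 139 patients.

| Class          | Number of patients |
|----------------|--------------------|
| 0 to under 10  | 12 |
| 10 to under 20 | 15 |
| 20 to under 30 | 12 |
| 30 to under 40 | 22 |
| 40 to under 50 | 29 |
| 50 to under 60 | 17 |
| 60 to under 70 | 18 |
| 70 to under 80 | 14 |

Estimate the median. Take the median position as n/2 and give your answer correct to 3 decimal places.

42.931

Cumulative frequencies: 12, 27, 39, 61, 90, 107, 125, 139
n = 139; position = n/2 = 69.5.
This falls in the class 40 to under 50: L = 40, F = 61, f = 29, h = 10.
Median ≈ 40 + ((69.5 − 61) / 29) × 10 = 42.9310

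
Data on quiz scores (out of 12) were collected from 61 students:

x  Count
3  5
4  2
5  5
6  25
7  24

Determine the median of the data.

Cumulative frequencies: 5, 7, 12, 37, 61
n = 61, so the median is the value in position (n+1)/2 = 31.
Position 31 falls at value 6.

6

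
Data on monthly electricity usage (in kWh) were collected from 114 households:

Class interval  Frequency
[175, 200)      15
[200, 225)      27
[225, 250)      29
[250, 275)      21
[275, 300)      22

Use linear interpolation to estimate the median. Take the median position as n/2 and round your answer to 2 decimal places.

237.93

Cumulative frequencies: 15, 42, 71, 92, 114
n = 114; position = n/2 = 57.
This falls in the class [225, 250): L = 225, F = 42, f = 29, h = 25.
Median ≈ 225 + ((57 − 42) / 29) × 25 = 237.9310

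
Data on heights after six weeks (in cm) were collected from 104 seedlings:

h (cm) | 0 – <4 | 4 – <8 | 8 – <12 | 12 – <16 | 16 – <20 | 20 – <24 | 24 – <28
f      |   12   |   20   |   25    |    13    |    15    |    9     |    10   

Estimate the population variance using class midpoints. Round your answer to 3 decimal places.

52.325

Midpoints: 2, 6, 10, 14, 18, 22, 26
n = 104, Σfm = 1304, mean = 12.5385
Σfm² = 21792
Σf(m − x̄)² = Σfm² − (Σfm)²/n = 21792 − 1304²/104 = 5441.8462
Population variance = 5441.8462 / 104 = 52.3254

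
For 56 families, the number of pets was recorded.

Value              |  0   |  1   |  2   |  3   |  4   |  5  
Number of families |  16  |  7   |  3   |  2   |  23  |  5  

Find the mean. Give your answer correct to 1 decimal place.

Values: 0, 1, 2, 3, 4, 5
Σfx = 16×0 + 7×1 + 3×2 + 2×3 + 23×4 + 5×5 = 136
n = Σf = 56
Mean = 136 / 56 = 2.4286

2.4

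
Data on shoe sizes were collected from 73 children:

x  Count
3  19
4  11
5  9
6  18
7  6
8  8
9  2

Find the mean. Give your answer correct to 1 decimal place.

5.2

Values: 3, 4, 5, 6, 7, 8, 9
Σfx = 19×3 + 11×4 + 9×5 + 18×6 + 6×7 + 8×8 + 2×9 = 378
n = Σf = 73
Mean = 378 / 73 = 5.1781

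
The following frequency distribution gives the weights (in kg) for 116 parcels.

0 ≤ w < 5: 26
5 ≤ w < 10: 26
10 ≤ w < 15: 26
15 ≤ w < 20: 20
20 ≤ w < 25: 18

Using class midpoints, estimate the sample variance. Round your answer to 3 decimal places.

47.354

Midpoints: 2.5, 7.5, 12.5, 17.5, 22.5
n = 116, Σfm = 1340, mean = 11.5517
Σfm² = 20925
Σf(m − x̄)² = Σfm² − (Σfm)²/n = 20925 − 1340²/116 = 5445.6897
Sample variance = 5445.6897 / 115 = 47.3538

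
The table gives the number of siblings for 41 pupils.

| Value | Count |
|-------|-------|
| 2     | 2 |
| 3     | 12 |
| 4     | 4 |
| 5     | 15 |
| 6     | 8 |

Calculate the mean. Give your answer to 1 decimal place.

Values: 2, 3, 4, 5, 6
Σfx = 2×2 + 12×3 + 4×4 + 15×5 + 8×6 = 179
n = Σf = 41
Mean = 179 / 41 = 4.3659

4.4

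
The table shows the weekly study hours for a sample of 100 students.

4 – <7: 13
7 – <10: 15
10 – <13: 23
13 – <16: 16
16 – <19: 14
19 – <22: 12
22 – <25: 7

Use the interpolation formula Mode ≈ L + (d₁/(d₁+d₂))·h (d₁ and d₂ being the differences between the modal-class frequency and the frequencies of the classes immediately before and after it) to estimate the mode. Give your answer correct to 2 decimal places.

Modal class: 10 – <13 (highest frequency 23).
d₁ = 23 − 15 = 8, d₂ = 23 − 16 = 7
Mode ≈ 10 + (8/(8+7)) × 3 = 10 + 1.6000 = 11.6000

11.60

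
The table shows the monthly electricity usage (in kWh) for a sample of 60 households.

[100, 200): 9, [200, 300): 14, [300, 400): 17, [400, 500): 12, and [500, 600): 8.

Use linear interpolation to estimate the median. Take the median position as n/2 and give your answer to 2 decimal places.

Cumulative frequencies: 9, 23, 40, 52, 60
n = 60; position = n/2 = 30.
This falls in the class [300, 400): L = 300, F = 23, f = 17, h = 100.
Median ≈ 300 + ((30 − 23) / 17) × 100 = 341.1765

341.18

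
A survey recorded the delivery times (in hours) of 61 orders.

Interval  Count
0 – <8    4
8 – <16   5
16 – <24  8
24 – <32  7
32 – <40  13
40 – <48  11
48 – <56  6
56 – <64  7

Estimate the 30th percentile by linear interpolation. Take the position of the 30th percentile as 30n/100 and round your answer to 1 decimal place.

25.5

Cumulative frequencies: 4, 9, 17, 24, 37, 48, 54, 61
n = 61; position = 30n/100 = 18.3.
This falls in the class 24 – <32: L = 24, F = 17, f = 7, h = 8.
30th percentile ≈ 24 + ((18.3 − 17) / 7) × 8 = 25.4857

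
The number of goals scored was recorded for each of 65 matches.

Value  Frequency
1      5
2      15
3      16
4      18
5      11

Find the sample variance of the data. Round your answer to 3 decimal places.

Values: 1, 2, 3, 4, 5
n = 65, Σfx = 210, mean = 3.2308
Σfx² = 772
Σf(x − x̄)² = Σfx² − (Σfx)²/n = 772 − 210²/65 = 93.5385
Sample variance = 93.5385 / 64 = 1.4615

1.462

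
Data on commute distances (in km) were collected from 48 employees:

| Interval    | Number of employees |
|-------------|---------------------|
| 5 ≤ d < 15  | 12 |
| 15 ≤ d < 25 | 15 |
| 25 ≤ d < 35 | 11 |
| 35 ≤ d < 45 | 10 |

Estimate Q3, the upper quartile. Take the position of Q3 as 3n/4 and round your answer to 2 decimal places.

33.18

Cumulative frequencies: 12, 27, 38, 48
n = 48; position = 3n/4 = 36.
This falls in the class 25 ≤ d < 35: L = 25, F = 27, f = 11, h = 10.
Upper quartile ≈ 25 + ((36 − 27) / 11) × 10 = 33.1818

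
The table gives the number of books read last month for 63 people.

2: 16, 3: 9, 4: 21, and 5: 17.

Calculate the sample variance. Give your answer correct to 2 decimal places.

Values: 2, 3, 4, 5
n = 63, Σfx = 228, mean = 3.6190
Σfx² = 906
Σf(x − x̄)² = Σfx² − (Σfx)²/n = 906 − 228²/63 = 80.8571
Sample variance = 80.8571 / 62 = 1.3041

1.30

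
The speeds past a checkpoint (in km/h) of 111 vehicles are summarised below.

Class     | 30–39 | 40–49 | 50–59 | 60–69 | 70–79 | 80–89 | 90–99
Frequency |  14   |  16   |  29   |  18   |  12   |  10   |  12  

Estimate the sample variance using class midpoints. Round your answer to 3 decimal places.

Midpoints: 34.5, 44.5, 54.5, 64.5, 74.5, 84.5, 94.5
n = 111, Σfm = 6809.5, mean = 61.3468
Σfm² = 454537.75
Σf(m − x̄)² = Σfm² − (Σfm)²/n = 454537.75 − 6809.5²/111 = 36796.3964
Sample variance = 36796.3964 / 110 = 334.5127

334.513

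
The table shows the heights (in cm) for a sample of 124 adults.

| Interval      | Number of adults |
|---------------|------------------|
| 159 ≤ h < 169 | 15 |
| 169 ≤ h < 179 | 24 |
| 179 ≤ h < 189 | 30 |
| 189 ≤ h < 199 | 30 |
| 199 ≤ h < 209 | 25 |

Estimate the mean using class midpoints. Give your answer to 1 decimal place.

Midpoints: 164, 174, 184, 194, 204
Σfm = 15×164 + 24×174 + 30×184 + 30×194 + 25×204 = 23076
n = Σf = 124
Mean = 23076 / 124 = 186.0968

186.1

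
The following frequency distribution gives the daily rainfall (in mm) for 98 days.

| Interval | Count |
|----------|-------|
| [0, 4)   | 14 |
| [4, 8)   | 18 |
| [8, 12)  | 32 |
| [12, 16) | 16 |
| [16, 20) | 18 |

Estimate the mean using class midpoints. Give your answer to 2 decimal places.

10.24

Midpoints: 2, 6, 10, 14, 18
Σfm = 14×2 + 18×6 + 32×10 + 16×14 + 18×18 = 1004
n = Σf = 98
Mean = 1004 / 98 = 10.2449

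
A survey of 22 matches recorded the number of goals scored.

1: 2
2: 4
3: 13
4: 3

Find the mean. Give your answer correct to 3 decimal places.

Values: 1, 2, 3, 4
Σfx = 2×1 + 4×2 + 13×3 + 3×4 = 61
n = Σf = 22
Mean = 61 / 22 = 2.7727

2.773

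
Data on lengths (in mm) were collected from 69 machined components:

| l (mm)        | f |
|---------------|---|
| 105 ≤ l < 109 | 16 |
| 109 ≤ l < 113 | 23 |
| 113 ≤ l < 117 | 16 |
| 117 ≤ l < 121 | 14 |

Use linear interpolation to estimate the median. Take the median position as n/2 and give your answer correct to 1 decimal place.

112.2

Cumulative frequencies: 16, 39, 55, 69
n = 69; position = n/2 = 34.5.
This falls in the class 109 ≤ l < 113: L = 109, F = 16, f = 23, h = 4.
Median ≈ 109 + ((34.5 − 16) / 23) × 4 = 112.2174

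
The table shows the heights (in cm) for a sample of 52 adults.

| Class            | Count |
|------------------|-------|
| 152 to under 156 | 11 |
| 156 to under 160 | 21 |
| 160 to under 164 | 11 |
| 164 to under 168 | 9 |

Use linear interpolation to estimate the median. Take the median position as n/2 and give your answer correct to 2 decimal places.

Cumulative frequencies: 11, 32, 43, 52
n = 52; position = n/2 = 26.
This falls in the class 156 to under 160: L = 156, F = 11, f = 21, h = 4.
Median ≈ 156 + ((26 − 11) / 21) × 4 = 158.8571

158.86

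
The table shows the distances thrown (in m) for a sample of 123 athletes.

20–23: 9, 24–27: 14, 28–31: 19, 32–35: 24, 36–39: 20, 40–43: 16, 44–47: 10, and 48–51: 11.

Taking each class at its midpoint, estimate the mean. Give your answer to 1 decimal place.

35.2

Midpoints: 21.5, 25.5, 29.5, 33.5, 37.5, 41.5, 45.5, 49.5
Σfm = 9×21.5 + 14×25.5 + 19×29.5 + 24×33.5 + 20×37.5 + 16×41.5 + 10×45.5 + 11×49.5 = 4328.5
n = Σf = 123
Mean = 4328.5 / 123 = 35.1911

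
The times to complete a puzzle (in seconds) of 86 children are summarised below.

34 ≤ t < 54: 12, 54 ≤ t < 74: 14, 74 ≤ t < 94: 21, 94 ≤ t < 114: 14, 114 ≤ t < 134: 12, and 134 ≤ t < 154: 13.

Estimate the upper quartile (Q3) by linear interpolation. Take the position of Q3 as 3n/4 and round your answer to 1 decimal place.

Cumulative frequencies: 12, 26, 47, 61, 73, 86
n = 86; position = 3n/4 = 64.5.
This falls in the class 114 ≤ t < 134: L = 114, F = 61, f = 12, h = 20.
Upper quartile ≈ 114 + ((64.5 − 61) / 12) × 20 = 119.8333

119.8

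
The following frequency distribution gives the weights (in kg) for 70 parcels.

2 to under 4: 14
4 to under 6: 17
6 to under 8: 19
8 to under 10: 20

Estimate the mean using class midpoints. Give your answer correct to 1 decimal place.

6.3

Midpoints: 3, 5, 7, 9
Σfm = 14×3 + 17×5 + 19×7 + 20×9 = 440
n = Σf = 70
Mean = 440 / 70 = 6.2857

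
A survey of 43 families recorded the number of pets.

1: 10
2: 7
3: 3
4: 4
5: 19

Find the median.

4

Cumulative frequencies: 10, 17, 20, 24, 43
n = 43, so the median is the value in position (n+1)/2 = 22.
Position 22 falls at value 4.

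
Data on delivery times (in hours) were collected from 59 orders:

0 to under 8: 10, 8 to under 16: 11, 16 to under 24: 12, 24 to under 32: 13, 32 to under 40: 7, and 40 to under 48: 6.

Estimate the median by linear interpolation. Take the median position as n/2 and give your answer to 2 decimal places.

21.67

Cumulative frequencies: 10, 21, 33, 46, 53, 59
n = 59; position = n/2 = 29.5.
This falls in the class 16 to under 24: L = 16, F = 21, f = 12, h = 8.
Median ≈ 16 + ((29.5 − 21) / 12) × 8 = 21.6667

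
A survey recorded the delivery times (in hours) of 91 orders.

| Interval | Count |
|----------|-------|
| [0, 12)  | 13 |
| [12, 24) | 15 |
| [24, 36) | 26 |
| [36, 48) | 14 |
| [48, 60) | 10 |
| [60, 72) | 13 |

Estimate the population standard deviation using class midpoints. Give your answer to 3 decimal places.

18.942

Midpoints: 6, 18, 30, 42, 54, 66
n = 91, Σfm = 3114, mean = 34.2198
Σfm² = 139212
Σf(m − x̄)² = Σfm² − (Σfm)²/n = 139212 − 3114²/91 = 32651.6044
Population variance = 32651.6044 / 91 = 358.8088
Standard deviation = √358.8088 = 18.9423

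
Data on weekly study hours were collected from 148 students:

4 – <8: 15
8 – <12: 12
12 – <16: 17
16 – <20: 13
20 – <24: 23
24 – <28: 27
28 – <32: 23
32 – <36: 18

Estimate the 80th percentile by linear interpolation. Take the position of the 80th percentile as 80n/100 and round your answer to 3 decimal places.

29.983

Cumulative frequencies: 15, 27, 44, 57, 80, 107, 130, 148
n = 148; position = 80n/100 = 118.4.
This falls in the class 28 – <32: L = 28, F = 107, f = 23, h = 4.
80th percentile ≈ 28 + ((118.4 − 107) / 23) × 4 = 29.9826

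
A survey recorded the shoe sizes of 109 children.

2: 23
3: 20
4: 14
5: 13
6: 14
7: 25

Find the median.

Cumulative frequencies: 23, 43, 57, 70, 84, 109
n = 109, so the median is the value in position (n+1)/2 = 55.
Position 55 falls at value 4.

4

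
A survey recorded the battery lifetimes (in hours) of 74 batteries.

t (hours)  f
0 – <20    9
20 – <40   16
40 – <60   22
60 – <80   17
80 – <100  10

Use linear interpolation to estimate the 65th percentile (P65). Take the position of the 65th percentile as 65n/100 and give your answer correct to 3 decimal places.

Cumulative frequencies: 9, 25, 47, 64, 74
n = 74; position = 65n/100 = 48.1.
This falls in the class 60 – <80: L = 60, F = 47, f = 17, h = 20.
65th percentile ≈ 60 + ((48.1 − 47) / 17) × 20 = 61.2941

61.294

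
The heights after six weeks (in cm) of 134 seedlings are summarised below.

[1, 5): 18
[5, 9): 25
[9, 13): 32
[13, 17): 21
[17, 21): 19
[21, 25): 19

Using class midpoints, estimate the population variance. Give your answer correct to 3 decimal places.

Midpoints: 3, 7, 11, 15, 19, 23
n = 134, Σfm = 1694, mean = 12.6418
Σfm² = 26894
Σf(m − x̄)² = Σfm² − (Σfm)²/n = 26894 − 1694²/134 = 5478.8060
Population variance = 5478.8060 / 134 = 40.8866

40.887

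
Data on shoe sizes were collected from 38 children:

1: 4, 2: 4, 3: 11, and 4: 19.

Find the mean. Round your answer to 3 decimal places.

Values: 1, 2, 3, 4
Σfx = 4×1 + 4×2 + 11×3 + 19×4 = 121
n = Σf = 38
Mean = 121 / 38 = 3.1842

3.184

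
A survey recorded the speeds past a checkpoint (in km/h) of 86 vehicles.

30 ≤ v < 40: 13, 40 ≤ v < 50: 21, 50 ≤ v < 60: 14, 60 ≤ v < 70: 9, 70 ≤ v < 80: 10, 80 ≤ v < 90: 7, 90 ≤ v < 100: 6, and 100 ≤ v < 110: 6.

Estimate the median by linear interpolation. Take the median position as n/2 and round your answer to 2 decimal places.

56.43

Cumulative frequencies: 13, 34, 48, 57, 67, 74, 80, 86
n = 86; position = n/2 = 43.
This falls in the class 50 ≤ v < 60: L = 50, F = 34, f = 14, h = 10.
Median ≈ 50 + ((43 − 34) / 14) × 10 = 56.4286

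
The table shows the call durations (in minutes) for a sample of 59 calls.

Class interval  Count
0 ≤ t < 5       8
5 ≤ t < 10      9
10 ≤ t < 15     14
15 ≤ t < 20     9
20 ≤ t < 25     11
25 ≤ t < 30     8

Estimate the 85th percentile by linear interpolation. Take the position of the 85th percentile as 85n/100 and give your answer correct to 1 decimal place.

24.6

Cumulative frequencies: 8, 17, 31, 40, 51, 59
n = 59; position = 85n/100 = 50.15.
This falls in the class 20 ≤ t < 25: L = 20, F = 40, f = 11, h = 5.
85th percentile ≈ 20 + ((50.15 − 40) / 11) × 5 = 24.6136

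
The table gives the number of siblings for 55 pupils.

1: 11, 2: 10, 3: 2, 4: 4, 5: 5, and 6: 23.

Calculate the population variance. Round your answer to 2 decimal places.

Values: 1, 2, 3, 4, 5, 6
n = 55, Σfx = 216, mean = 3.9273
Σfx² = 1086
Σf(x − x̄)² = Σfx² − (Σfx)²/n = 1086 − 216²/55 = 237.7091
Population variance = 237.7091 / 55 = 4.3220

4.32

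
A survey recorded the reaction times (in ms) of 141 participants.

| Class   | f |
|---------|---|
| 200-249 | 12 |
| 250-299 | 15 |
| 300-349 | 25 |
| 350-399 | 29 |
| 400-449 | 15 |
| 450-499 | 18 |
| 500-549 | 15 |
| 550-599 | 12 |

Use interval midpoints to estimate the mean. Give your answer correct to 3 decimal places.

Midpoints: 224.5, 274.5, 324.5, 374.5, 424.5, 474.5, 524.5, 574.5
Σfm = 12×224.5 + 15×274.5 + 25×324.5 + 29×374.5 + 15×424.5 + 18×474.5 + 15×524.5 + 12×574.5 = 55454.5
n = Σf = 141
Mean = 55454.5 / 141 = 393.2943

393.294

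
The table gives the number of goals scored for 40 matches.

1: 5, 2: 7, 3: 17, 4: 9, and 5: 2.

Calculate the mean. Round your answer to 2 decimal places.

Values: 1, 2, 3, 4, 5
Σfx = 5×1 + 7×2 + 17×3 + 9×4 + 2×5 = 116
n = Σf = 40
Mean = 116 / 40 = 2.9000

2.90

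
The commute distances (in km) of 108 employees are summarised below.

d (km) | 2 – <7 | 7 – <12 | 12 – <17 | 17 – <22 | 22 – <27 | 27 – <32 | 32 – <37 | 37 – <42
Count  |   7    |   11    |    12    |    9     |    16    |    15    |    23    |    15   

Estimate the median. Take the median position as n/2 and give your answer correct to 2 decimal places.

26.69

Cumulative frequencies: 7, 18, 30, 39, 55, 70, 93, 108
n = 108; position = n/2 = 54.
This falls in the class 22 – <27: L = 22, F = 39, f = 16, h = 5.
Median ≈ 22 + ((54 − 39) / 16) × 5 = 26.6875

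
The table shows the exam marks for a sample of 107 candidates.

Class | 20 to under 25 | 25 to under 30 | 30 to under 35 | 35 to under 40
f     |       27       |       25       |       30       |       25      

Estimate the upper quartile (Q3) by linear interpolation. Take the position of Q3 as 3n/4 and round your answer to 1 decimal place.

Cumulative frequencies: 27, 52, 82, 107
n = 107; position = 3n/4 = 80.25.
This falls in the class 30 to under 35: L = 30, F = 52, f = 30, h = 5.
Upper quartile ≈ 30 + ((80.25 − 52) / 30) × 5 = 34.7083

34.7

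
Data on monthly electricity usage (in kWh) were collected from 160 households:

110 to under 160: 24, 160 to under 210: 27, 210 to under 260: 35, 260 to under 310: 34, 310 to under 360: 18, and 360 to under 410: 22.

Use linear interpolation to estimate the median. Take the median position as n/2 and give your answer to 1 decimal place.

Cumulative frequencies: 24, 51, 86, 120, 138, 160
n = 160; position = n/2 = 80.
This falls in the class 210 to under 260: L = 210, F = 51, f = 35, h = 50.
Median ≈ 210 + ((80 − 51) / 35) × 50 = 251.4286

251.4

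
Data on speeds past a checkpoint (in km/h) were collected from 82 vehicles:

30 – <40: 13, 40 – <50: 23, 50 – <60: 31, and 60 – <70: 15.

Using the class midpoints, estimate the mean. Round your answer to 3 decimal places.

Midpoints: 35, 45, 55, 65
Σfm = 13×35 + 23×45 + 31×55 + 15×65 = 4170
n = Σf = 82
Mean = 4170 / 82 = 50.8537

50.854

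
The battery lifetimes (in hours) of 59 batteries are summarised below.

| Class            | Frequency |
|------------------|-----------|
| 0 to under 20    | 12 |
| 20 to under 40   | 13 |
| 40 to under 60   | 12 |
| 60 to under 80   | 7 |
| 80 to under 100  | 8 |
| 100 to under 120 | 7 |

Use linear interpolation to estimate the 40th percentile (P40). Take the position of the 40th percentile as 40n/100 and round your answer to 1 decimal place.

Cumulative frequencies: 12, 25, 37, 44, 52, 59
n = 59; position = 40n/100 = 23.6.
This falls in the class 20 to under 40: L = 20, F = 12, f = 13, h = 20.
40th percentile ≈ 20 + ((23.6 − 12) / 13) × 20 = 37.8462

37.8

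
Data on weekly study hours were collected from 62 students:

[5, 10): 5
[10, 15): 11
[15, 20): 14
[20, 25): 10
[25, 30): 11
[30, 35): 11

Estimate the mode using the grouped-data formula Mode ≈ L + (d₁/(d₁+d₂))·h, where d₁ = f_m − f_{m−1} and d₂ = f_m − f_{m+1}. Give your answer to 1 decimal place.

17.1

Modal class: [15, 20) (highest frequency 14).
d₁ = 14 − 11 = 3, d₂ = 14 − 10 = 4
Mode ≈ 15 + (3/(3+4)) × 5 = 15 + 2.1429 = 17.1429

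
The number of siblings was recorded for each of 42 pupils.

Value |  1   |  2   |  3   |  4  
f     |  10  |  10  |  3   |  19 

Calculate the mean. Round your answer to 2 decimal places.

Values: 1, 2, 3, 4
Σfx = 10×1 + 10×2 + 3×3 + 19×4 = 115
n = Σf = 42
Mean = 115 / 42 = 2.7381

2.74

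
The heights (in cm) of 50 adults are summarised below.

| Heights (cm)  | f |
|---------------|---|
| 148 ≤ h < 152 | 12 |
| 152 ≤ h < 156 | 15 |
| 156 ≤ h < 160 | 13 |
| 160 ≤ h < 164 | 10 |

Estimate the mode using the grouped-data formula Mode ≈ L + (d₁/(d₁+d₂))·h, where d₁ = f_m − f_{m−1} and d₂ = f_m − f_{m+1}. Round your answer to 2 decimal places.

Modal class: 152 ≤ h < 156 (highest frequency 15).
d₁ = 15 − 12 = 3, d₂ = 15 − 13 = 2
Mode ≈ 152 + (3/(3+2)) × 4 = 152 + 2.4000 = 154.4000

154.40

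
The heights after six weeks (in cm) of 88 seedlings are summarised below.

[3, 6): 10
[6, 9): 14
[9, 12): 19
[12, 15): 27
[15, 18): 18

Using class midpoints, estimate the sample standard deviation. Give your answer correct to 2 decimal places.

3.85

Midpoints: 4.5, 7.5, 10.5, 13.5, 16.5
n = 88, Σfm = 1011, mean = 11.4886
Σfm² = 12906
Σf(m − x̄)² = Σfm² − (Σfm)²/n = 12906 − 1011²/88 = 1290.9886
Sample variance = 1290.9886 / 87 = 14.8389
Standard deviation = √14.8389 = 3.8521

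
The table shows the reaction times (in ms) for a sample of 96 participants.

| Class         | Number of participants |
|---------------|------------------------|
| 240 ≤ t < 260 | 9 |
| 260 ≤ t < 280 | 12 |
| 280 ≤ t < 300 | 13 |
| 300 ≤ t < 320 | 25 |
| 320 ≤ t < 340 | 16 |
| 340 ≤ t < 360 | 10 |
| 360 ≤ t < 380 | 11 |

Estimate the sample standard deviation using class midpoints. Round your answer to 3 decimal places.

35.347

Midpoints: 250, 270, 290, 310, 330, 350, 370
n = 96, Σfm = 29860, mean = 311.0417
Σfm² = 9406400
Σf(m − x̄)² = Σfm² − (Σfm)²/n = 9406400 − 29860²/96 = 118695.8333
Sample variance = 118695.8333 / 95 = 1249.4298
Standard deviation = √1249.4298 = 35.3473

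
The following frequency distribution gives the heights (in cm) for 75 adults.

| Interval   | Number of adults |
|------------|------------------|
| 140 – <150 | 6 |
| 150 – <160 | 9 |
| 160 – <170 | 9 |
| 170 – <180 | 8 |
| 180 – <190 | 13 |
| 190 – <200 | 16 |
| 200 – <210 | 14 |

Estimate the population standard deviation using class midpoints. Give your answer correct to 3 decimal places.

19.269

Midpoints: 145, 155, 165, 175, 185, 195, 205
n = 75, Σfm = 13545, mean = 180.6000
Σfm² = 2474075
Σf(m − x̄)² = Σfm² − (Σfm)²/n = 2474075 − 13545²/75 = 27848.0000
Population variance = 27848.0000 / 75 = 371.3067
Standard deviation = √371.3067 = 19.2693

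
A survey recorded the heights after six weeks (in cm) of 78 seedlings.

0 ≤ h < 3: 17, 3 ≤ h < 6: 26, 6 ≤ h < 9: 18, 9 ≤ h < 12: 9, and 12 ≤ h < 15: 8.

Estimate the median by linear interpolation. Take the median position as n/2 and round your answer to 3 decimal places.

5.538

Cumulative frequencies: 17, 43, 61, 70, 78
n = 78; position = n/2 = 39.
This falls in the class 3 ≤ h < 6: L = 3, F = 17, f = 26, h = 3.
Median ≈ 3 + ((39 − 17) / 26) × 3 = 5.5385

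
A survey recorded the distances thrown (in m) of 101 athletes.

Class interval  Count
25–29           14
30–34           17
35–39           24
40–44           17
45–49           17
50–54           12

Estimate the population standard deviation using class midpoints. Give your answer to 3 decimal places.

7.843

Midpoints: 27, 32, 37, 42, 47, 52
n = 101, Σfm = 3947, mean = 39.0792
Σfm² = 160459
Σf(m − x̄)² = Σfm² − (Σfm)²/n = 160459 − 3947²/101 = 6213.3663
Population variance = 6213.3663 / 101 = 61.5185
Standard deviation = √61.5185 = 7.8434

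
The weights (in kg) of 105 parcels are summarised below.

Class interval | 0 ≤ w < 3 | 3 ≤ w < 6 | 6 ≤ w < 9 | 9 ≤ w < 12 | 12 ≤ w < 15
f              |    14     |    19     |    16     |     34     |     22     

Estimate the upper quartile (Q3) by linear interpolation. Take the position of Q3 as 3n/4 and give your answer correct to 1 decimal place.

Cumulative frequencies: 14, 33, 49, 83, 105
n = 105; position = 3n/4 = 78.75.
This falls in the class 9 ≤ w < 12: L = 9, F = 49, f = 34, h = 3.
Upper quartile ≈ 9 + ((78.75 − 49) / 34) × 3 = 11.6250

11.6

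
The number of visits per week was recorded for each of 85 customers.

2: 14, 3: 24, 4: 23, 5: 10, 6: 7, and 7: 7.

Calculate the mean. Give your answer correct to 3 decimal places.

Values: 2, 3, 4, 5, 6, 7
Σfx = 14×2 + 24×3 + 23×4 + 10×5 + 7×6 + 7×7 = 333
n = Σf = 85
Mean = 333 / 85 = 3.9176

3.918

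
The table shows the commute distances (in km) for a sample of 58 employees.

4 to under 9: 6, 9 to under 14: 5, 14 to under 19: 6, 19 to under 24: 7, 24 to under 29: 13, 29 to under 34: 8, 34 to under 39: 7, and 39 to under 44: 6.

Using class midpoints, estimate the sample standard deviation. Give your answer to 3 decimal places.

Midpoints: 6.5, 11.5, 16.5, 21.5, 26.5, 31.5, 36.5, 41.5
n = 58, Σfm = 1447, mean = 24.9483
Σfm² = 42510.5
Σf(m − x̄)² = Σfm² − (Σfm)²/n = 42510.5 − 1447²/58 = 6410.3448
Sample variance = 6410.3448 / 57 = 112.4622
Standard deviation = √112.4622 = 10.6048

10.605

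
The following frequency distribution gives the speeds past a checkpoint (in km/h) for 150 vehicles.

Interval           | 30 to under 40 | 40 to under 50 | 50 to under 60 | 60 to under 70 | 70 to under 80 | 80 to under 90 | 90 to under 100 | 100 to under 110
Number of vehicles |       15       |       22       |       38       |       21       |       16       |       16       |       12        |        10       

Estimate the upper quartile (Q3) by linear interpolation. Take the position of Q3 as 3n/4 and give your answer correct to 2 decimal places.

Cumulative frequencies: 15, 37, 75, 96, 112, 128, 140, 150
n = 150; position = 3n/4 = 112.5.
This falls in the class 80 to under 90: L = 80, F = 112, f = 16, h = 10.
Upper quartile ≈ 80 + ((112.5 − 112) / 16) × 10 = 80.3125

80.31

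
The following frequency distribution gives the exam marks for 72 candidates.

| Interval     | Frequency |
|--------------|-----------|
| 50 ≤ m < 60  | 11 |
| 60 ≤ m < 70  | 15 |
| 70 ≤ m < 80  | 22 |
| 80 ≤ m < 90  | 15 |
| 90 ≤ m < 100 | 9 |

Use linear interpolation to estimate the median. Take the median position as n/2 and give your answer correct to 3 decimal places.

74.545

Cumulative frequencies: 11, 26, 48, 63, 72
n = 72; position = n/2 = 36.
This falls in the class 70 ≤ m < 80: L = 70, F = 26, f = 22, h = 10.
Median ≈ 70 + ((36 − 26) / 22) × 10 = 74.5455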